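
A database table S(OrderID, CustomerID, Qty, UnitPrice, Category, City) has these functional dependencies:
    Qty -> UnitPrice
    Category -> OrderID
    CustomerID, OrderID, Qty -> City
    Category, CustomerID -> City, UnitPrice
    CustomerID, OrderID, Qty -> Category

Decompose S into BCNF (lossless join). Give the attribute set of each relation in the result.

Candidate keys of the original relation: {Category, CustomerID, Qty}, {CustomerID, OrderID, Qty}.
Within {Category, City, CustomerID, OrderID, Qty, UnitPrice}: {Qty}⁺ ∩ {Category, City, CustomerID, OrderID, Qty, UnitPrice} = {Qty, UnitPrice}, not the whole set, so Qty -> UnitPrice violates BCNF; decompose into {Qty, UnitPrice} and {Category, City, CustomerID, OrderID, Qty}.
{Qty, UnitPrice} has no BCNF violation.
Within {Category, City, CustomerID, OrderID, Qty}: {Category}⁺ ∩ {Category, City, CustomerID, OrderID, Qty} = {Category, OrderID}, not the whole set, so Category -> OrderID violates BCNF; decompose into {Category, OrderID} and {Category, City, CustomerID, Qty}.
{Category, OrderID} has no BCNF violation.
Within {Category, City, CustomerID, Qty}: {Category, CustomerID}⁺ ∩ {Category, City, CustomerID, Qty} = {Category, City, CustomerID}, not the whole set, so Category, CustomerID -> City violates BCNF; decompose into {Category, City, CustomerID} and {Category, CustomerID, Qty}.
{Category, City, CustomerID} has no BCNF violation.
{Category, CustomerID, Qty} has no BCNF violation.

{Category, City, CustomerID}; {Category, CustomerID, Qty}; {Category, OrderID}; {Qty, UnitPrice}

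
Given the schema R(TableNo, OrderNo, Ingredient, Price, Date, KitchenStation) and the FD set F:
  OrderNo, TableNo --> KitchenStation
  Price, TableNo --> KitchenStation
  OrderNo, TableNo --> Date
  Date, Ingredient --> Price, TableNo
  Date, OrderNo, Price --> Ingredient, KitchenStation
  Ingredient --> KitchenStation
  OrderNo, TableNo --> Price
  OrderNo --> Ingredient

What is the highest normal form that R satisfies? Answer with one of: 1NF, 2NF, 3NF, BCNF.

1NF

Candidate keys: {Date, OrderNo}, {OrderNo, TableNo}. Prime attributes: {Date, OrderNo, TableNo}.
Price, TableNo --> KitchenStation: {Price, TableNo}⁺ = {KitchenStation, Price, TableNo}, which is not all of the attributes, so the left side is not a superkey — BCNF is violated.
Because {KitchenStation} is non-prime and the left side of Price, TableNo --> KitchenStation is not a superkey, the relation is not in 3NF.
{OrderNo} is a proper subset of the key {Date, OrderNo}, and {OrderNo}⁺ contains the non-prime attributes {Ingredient, KitchenStation} — a partial dependency, so 2NF is violated.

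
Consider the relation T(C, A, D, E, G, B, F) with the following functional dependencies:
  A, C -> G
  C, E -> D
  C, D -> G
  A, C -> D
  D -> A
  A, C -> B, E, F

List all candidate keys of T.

{A, C}, {C, D}, {C, E}

{C} never appears on the right of any FD, so every key must include it.
{A, C}⁺ = {A, B, C, D, E, F, G}, which is every attribute, so {A, C} is a candidate key.
{C, D}⁺ = {A, B, C, D, E, F, G}, which is every attribute, so {C, D} is a candidate key.
{C, E}⁺ = {A, B, C, D, E, F, G}, which is every attribute, so {C, E} is a candidate key.
Any other superkey properly contains one of these, so there are no further candidate keys.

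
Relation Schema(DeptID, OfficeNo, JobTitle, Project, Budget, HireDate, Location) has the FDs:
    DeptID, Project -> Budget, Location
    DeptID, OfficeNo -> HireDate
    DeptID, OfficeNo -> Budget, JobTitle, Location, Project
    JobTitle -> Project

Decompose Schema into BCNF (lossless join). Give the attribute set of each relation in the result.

Candidate key of the original relation: {DeptID, OfficeNo}.
In {Budget, DeptID, HireDate, JobTitle, Location, OfficeNo, Project}, {DeptID, Project} is not a superkey ({DeptID, Project}⁺ restricted to this set is {Budget, DeptID, Location, Project}), so split on DeptID, Project -> Budget, Location into {Budget, DeptID, Location, Project} and {DeptID, HireDate, JobTitle, OfficeNo, Project}.
{Budget, DeptID, Location, Project} has no BCNF violation.
In {DeptID, HireDate, JobTitle, OfficeNo, Project}, {JobTitle} is not a superkey ({JobTitle}⁺ restricted to this set is {JobTitle, Project}), so split on JobTitle -> Project into {JobTitle, Project} and {DeptID, HireDate, JobTitle, OfficeNo}.
{JobTitle, Project} has no BCNF violation.
{DeptID, HireDate, JobTitle, OfficeNo} has no BCNF violation.

{Budget, DeptID, Location, Project}; {DeptID, HireDate, JobTitle, OfficeNo}; {JobTitle, Project}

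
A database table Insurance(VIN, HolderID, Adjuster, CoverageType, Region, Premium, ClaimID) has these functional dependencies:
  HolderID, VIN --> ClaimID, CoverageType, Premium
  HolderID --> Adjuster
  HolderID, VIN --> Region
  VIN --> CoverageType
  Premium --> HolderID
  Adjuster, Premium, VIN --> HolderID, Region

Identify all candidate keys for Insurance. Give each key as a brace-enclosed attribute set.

{HolderID, VIN}, {Premium, VIN}

No FD produces {VIN}, so it must be in every candidate key.
{HolderID, VIN}⁺ = {Adjuster, ClaimID, CoverageType, HolderID, Premium, Region, VIN} — all of the relation — so {HolderID, VIN} is a candidate key.
{Premium, VIN}⁺ = {Adjuster, ClaimID, CoverageType, HolderID, Premium, Region, VIN} — all of the relation — so {Premium, VIN} is a candidate key.
No proper subset of any of these is a key, and no other minimal superkey exists.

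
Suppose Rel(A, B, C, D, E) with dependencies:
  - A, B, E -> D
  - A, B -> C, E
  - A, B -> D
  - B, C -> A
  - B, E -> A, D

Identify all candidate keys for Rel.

{A, B}, {B, C}, {B, E}

{B} never appears on the right of any FD, so every key must include it.
Closure of {A, B} is {A, B, C, D, E}, the whole schema; {A, B} is a candidate key.
Closure of {B, C} is {A, B, C, D, E}, the whole schema; {B, C} is a candidate key.
Closure of {B, E} is {A, B, C, D, E}, the whole schema; {B, E} is a candidate key.
No proper subset of any of these is a key, and no other minimal superkey exists.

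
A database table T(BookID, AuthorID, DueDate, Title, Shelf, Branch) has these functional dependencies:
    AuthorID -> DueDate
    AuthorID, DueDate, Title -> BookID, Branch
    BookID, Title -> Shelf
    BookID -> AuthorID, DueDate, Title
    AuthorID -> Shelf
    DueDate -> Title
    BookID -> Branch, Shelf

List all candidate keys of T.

{AuthorID}, {BookID}

{AuthorID}⁺ = {AuthorID, BookID, Branch, DueDate, Shelf, Title} — all of the relation — so {AuthorID} is a candidate key.
{BookID}⁺ = {AuthorID, BookID, Branch, DueDate, Shelf, Title} — all of the relation — so {BookID} is a candidate key.
These are minimal and exhaustive — every other superkey contains one of them.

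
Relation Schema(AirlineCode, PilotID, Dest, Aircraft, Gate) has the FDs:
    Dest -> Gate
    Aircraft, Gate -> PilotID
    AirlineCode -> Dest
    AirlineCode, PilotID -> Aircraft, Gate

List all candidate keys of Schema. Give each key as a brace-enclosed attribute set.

{Aircraft, AirlineCode}, {AirlineCode, PilotID}

Attributes never on any right-hand side: {AirlineCode} — every candidate key must contain it.
{Aircraft, AirlineCode} is a candidate key since {Aircraft, AirlineCode}⁺ = {Aircraft, AirlineCode, Dest, Gate, PilotID} covers every attribute.
{AirlineCode, PilotID} is a candidate key since {AirlineCode, PilotID}⁺ = {Aircraft, AirlineCode, Dest, Gate, PilotID} covers every attribute.
These are minimal and exhaustive — every other superkey contains one of them.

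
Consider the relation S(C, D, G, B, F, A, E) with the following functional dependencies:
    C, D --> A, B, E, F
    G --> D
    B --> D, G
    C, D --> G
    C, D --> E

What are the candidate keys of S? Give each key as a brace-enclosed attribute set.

{C} never appears on the right of any FD, so every key must include it.
{B, C} is a candidate key since {B, C}⁺ = {A, B, C, D, E, F, G} covers every attribute.
{C, D} is a candidate key since {C, D}⁺ = {A, B, C, D, E, F, G} covers every attribute.
{C, G} is a candidate key since {C, G}⁺ = {A, B, C, D, E, F, G} covers every attribute.
Any other superkey properly contains one of these, so there are no further candidate keys.

{B, C}, {C, D}, {C, G}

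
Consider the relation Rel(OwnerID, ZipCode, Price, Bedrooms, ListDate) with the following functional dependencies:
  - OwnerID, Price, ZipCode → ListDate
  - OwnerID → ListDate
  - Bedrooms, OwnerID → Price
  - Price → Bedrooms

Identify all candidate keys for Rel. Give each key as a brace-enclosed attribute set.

No FD produces {OwnerID, ZipCode}, so they must be in every candidate key.
Closure of {Bedrooms, OwnerID, ZipCode} is {Bedrooms, ListDate, OwnerID, Price, ZipCode}, the whole schema; {Bedrooms, OwnerID, ZipCode} is a candidate key.
Closure of {OwnerID, Price, ZipCode} is {Bedrooms, ListDate, OwnerID, Price, ZipCode}, the whole schema; {OwnerID, Price, ZipCode} is a candidate key.
These are minimal and exhaustive — every other superkey contains one of them.

{Bedrooms, OwnerID, ZipCode}, {OwnerID, Price, ZipCode}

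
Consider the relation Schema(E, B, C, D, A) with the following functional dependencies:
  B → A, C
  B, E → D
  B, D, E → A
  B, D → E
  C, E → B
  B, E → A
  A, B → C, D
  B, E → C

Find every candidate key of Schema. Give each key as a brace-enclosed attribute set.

{B}⁺ = {A, B, C, D, E}, which is every attribute, so {B} is a candidate key.
{C, E}⁺ = {A, B, C, D, E}, which is every attribute, so {C, E} is a candidate key.
No proper subset of any of these is a key, and no other minimal superkey exists.

{B}, {C, E}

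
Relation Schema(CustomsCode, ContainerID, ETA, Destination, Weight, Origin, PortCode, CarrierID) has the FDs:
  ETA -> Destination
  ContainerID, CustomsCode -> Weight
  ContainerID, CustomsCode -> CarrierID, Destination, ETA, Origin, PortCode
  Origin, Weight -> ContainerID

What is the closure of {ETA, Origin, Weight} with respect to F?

Start with {ETA, Origin, Weight}.
ETA -> Destination applies; add {Destination} → now {Destination, ETA, Origin, Weight}.
Origin, Weight -> ContainerID applies; add {ContainerID} → now {ContainerID, Destination, ETA, Origin, Weight}.
No further FD applies.

{ContainerID, Destination, ETA, Origin, Weight}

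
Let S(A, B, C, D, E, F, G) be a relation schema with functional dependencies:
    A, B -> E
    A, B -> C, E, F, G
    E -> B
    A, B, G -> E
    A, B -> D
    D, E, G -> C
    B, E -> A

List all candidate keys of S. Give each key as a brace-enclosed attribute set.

{A, B}, {E}

{E}⁺ = {A, B, C, D, E, F, G}, which is every attribute, so {E} is a candidate key.
{A, B}⁺ = {A, B, C, D, E, F, G}, which is every attribute, so {A, B} is a candidate key.
No proper subset of any of these is a key, and no other minimal superkey exists.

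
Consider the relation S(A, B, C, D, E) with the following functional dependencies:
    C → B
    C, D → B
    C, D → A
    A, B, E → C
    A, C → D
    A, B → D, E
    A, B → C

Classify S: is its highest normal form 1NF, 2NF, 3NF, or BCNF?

3NF

Candidate keys: {A, B}, {A, C}, {C, D}. Prime attributes: {A, B, C, D}.
C → B breaks BCNF: {C}⁺ = {B, C}, so {C} is not a superkey.
Since {B} ⊆ prime attributes and every other non-superkey FD also has a prime right side, the schema is in 3NF.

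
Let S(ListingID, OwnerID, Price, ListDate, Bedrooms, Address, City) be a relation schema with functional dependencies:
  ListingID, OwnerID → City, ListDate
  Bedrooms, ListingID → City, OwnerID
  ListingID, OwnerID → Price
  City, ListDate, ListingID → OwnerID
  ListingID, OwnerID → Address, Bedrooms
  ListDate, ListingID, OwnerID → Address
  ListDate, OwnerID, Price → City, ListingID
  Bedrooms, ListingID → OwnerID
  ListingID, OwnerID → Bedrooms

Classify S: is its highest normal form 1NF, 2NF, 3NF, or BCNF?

Candidate keys: {Bedrooms, ListingID}, {City, ListDate, ListingID}, {ListDate, OwnerID, Price}, {ListingID, OwnerID}. Prime attributes: {Bedrooms, City, ListDate, ListingID, OwnerID, Price}.
Every FD has a superkey on the left, so the relation is in BCNF.

BCNF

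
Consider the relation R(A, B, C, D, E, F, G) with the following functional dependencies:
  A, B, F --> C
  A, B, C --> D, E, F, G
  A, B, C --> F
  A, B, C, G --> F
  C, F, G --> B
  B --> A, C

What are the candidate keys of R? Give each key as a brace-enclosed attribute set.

Closure of {B} is {A, B, C, D, E, F, G}, the whole schema; {B} is a candidate key.
Closure of {C, F, G} is {A, B, C, D, E, F, G}, the whole schema; {C, F, G} is a candidate key.
Any other superkey properly contains one of these, so there are no further candidate keys.

{B}, {C, F, G}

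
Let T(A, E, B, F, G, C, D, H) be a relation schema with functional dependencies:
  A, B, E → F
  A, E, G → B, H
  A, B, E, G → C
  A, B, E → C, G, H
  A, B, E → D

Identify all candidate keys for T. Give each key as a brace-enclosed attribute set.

{A, B, E}, {A, E, G}

{A, E} never appear on the right of any FD, so every key must include all of them.
{A, B, E}⁺ = {A, B, C, D, E, F, G, H} — all of the relation — so {A, B, E} is a candidate key.
{A, E, G}⁺ = {A, B, C, D, E, F, G, H} — all of the relation — so {A, E, G} is a candidate key.
These are minimal and exhaustive — every other superkey contains one of them.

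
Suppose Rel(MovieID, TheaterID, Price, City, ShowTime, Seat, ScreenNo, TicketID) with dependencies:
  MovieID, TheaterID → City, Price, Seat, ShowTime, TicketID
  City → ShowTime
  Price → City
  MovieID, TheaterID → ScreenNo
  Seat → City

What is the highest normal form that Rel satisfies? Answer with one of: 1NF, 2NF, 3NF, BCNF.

Candidate key: {MovieID, TheaterID}. Prime attributes: {MovieID, TheaterID}.
City → ShowTime breaks BCNF: {City}⁺ = {City, ShowTime}, so {City} is not a superkey.
City → ShowTime determines the non-prime attribute {ShowTime} from a non-superkey — 3NF is violated.
No non-prime attribute depends on a proper subset of any candidate key, so 2NF holds.

2NF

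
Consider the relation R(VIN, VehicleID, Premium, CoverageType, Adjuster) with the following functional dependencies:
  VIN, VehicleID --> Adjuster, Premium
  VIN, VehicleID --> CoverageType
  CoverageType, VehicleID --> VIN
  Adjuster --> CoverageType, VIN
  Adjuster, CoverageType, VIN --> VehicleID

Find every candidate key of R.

{Adjuster}, {CoverageType, VehicleID}, {VIN, VehicleID}

Closure of {Adjuster} is {Adjuster, CoverageType, Premium, VIN, VehicleID}, the whole schema; {Adjuster} is a candidate key.
Closure of {CoverageType, VehicleID} is {Adjuster, CoverageType, Premium, VIN, VehicleID}, the whole schema; {CoverageType, VehicleID} is a candidate key.
Closure of {VIN, VehicleID} is {Adjuster, CoverageType, Premium, VIN, VehicleID}, the whole schema; {VIN, VehicleID} is a candidate key.
These are minimal and exhaustive — every other superkey contains one of them.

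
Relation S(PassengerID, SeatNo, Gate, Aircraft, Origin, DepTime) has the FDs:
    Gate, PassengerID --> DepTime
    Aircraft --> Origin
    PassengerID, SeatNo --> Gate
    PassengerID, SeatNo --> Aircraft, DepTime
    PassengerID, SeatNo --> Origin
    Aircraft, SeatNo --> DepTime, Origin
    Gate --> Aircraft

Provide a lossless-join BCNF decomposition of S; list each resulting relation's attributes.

Candidate key of the original relation: {PassengerID, SeatNo}.
In {Aircraft, DepTime, Gate, Origin, PassengerID, SeatNo}, {Gate, PassengerID} is not a superkey ({Gate, PassengerID}⁺ restricted to this set is {Aircraft, DepTime, Gate, Origin, PassengerID}), so split on Gate, PassengerID --> Aircraft, DepTime, Origin into {Aircraft, DepTime, Gate, Origin, PassengerID} and {Gate, PassengerID, SeatNo}.
In {Aircraft, DepTime, Gate, Origin, PassengerID}, {Aircraft} is not a superkey ({Aircraft}⁺ restricted to this set is {Aircraft, Origin}), so split on Aircraft --> Origin into {Aircraft, Origin} and {Aircraft, DepTime, Gate, PassengerID}.
{Aircraft, Origin}: every determinant is a superkey — BCNF.
In {Aircraft, DepTime, Gate, PassengerID}, {Gate} is not a superkey ({Gate}⁺ restricted to this set is {Aircraft, Gate}), so split on Gate --> Aircraft into {Aircraft, Gate} and {DepTime, Gate, PassengerID}.
{Aircraft, Gate}: every determinant is a superkey — BCNF.
{DepTime, Gate, PassengerID}: every determinant is a superkey — BCNF.
{Gate, PassengerID, SeatNo}: every determinant is a superkey — BCNF.

{Aircraft, Gate}; {Aircraft, Origin}; {DepTime, Gate, PassengerID}; {Gate, PassengerID, SeatNo}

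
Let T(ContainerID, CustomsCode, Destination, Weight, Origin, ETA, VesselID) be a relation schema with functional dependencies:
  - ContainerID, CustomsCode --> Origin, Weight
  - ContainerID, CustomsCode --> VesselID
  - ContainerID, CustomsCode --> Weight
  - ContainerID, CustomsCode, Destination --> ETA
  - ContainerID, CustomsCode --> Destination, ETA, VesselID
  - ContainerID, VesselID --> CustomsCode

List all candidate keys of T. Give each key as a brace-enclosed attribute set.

{ContainerID, CustomsCode}, {ContainerID, VesselID}

Attributes never on any right-hand side: {ContainerID} — every candidate key must contain it.
{ContainerID, CustomsCode} is a candidate key since {ContainerID, CustomsCode}⁺ = {ContainerID, CustomsCode, Destination, ETA, Origin, VesselID, Weight} covers every attribute.
{ContainerID, VesselID} is a candidate key since {ContainerID, VesselID}⁺ = {ContainerID, CustomsCode, Destination, ETA, Origin, VesselID, Weight} covers every attribute.
Any other superkey properly contains one of these, so there are no further candidate keys.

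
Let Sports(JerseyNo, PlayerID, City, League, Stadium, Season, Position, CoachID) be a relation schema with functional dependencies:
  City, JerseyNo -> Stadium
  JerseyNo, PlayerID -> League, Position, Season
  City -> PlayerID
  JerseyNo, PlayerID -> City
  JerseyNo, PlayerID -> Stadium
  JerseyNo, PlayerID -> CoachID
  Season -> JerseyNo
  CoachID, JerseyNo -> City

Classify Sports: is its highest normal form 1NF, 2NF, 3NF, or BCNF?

Candidate keys: {City, JerseyNo}, {City, Season}, {CoachID, JerseyNo}, {CoachID, Season}, {JerseyNo, PlayerID}, {PlayerID, Season}. Prime attributes: {City, CoachID, JerseyNo, PlayerID, Season}.
City -> PlayerID: {City}⁺ = {City, PlayerID}, which is not all of the attributes, so the left side is not a superkey — BCNF is violated.
Since {PlayerID} ⊆ prime attributes and every other non-superkey FD also has a prime right side, the schema is in 3NF.

3NF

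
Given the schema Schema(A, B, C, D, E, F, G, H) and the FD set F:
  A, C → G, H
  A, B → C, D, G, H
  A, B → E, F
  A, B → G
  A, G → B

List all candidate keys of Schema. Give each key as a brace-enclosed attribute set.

No FD produces {A}, so it must be in every candidate key.
{A, B}⁺ = {A, B, C, D, E, F, G, H} — all of the relation — so {A, B} is a candidate key.
{A, C}⁺ = {A, B, C, D, E, F, G, H} — all of the relation — so {A, C} is a candidate key.
{A, G}⁺ = {A, B, C, D, E, F, G, H} — all of the relation — so {A, G} is a candidate key.
Any other superkey properly contains one of these, so there are no further candidate keys.

{A, B}, {A, C}, {A, G}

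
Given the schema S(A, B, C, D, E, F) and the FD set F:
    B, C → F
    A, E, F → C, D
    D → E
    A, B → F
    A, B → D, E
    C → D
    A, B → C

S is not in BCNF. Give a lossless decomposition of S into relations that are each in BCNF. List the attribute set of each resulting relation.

{A, B, C}; {B, C, F}; {C, D}; {D, E}

Candidate key of the original relation: {A, B}.
{A, B, C, D, E, F}: {B, C} determines {B, C, D, E, F} here but is not a superkey — split on B, C → D, E, F, giving {B, C, D, E, F} and {A, B, C}.
{B, C, D, E, F}: {D} determines {D, E} here but is not a superkey — split on D → E, giving {D, E} and {B, C, D, F}.
{D, E}: every determinant is a superkey — BCNF.
{B, C, D, F}: {C} determines {C, D} here but is not a superkey — split on C → D, giving {C, D} and {B, C, F}.
{C, D}: every determinant is a superkey — BCNF.
{B, C, F}: every determinant is a superkey — BCNF.
{A, B, C}: every determinant is a superkey — BCNF.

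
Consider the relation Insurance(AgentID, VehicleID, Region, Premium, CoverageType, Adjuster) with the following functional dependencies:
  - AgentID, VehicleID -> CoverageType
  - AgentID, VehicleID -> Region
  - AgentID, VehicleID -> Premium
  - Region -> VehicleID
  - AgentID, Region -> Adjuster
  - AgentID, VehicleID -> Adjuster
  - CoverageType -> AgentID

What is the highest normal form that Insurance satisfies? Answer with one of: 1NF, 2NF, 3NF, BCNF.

3NF

Candidate keys: {AgentID, Region}, {AgentID, VehicleID}, {CoverageType, Region}, {CoverageType, VehicleID}. Prime attributes: {AgentID, CoverageType, Region, VehicleID}.
Region -> VehicleID breaks BCNF: {Region}⁺ = {Region, VehicleID}, so {Region} is not a superkey.
But every attribute on its right side ({VehicleID}) is prime, and the same holds for every other non-superkey FD, so 3NF still holds.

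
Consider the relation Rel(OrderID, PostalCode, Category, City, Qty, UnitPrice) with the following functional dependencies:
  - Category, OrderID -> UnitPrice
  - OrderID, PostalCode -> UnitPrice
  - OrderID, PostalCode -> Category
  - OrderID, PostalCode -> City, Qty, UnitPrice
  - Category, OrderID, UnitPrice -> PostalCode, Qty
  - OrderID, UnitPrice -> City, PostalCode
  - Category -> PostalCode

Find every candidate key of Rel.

No FD produces {OrderID}, so it must be in every candidate key.
{Category, OrderID} is a candidate key since {Category, OrderID}⁺ = {Category, City, OrderID, PostalCode, Qty, UnitPrice} covers every attribute.
{OrderID, PostalCode} is a candidate key since {OrderID, PostalCode}⁺ = {Category, City, OrderID, PostalCode, Qty, UnitPrice} covers every attribute.
{OrderID, UnitPrice} is a candidate key since {OrderID, UnitPrice}⁺ = {Category, City, OrderID, PostalCode, Qty, UnitPrice} covers every attribute.
No proper subset of any of these is a key, and no other minimal superkey exists.

{Category, OrderID}, {OrderID, PostalCode}, {OrderID, UnitPrice}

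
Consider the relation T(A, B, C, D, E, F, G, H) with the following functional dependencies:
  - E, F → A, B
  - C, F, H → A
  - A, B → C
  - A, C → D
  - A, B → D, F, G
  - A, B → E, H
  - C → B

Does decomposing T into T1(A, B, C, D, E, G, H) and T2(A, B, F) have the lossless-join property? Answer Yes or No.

Yes

T1 ∩ T2 = {A, B}; its closure under F is {A, B, C, D, E, F, G, H}.
Since T1 ⊆ {A, B, C, D, E, F, G, H}, the intersection is a superkey of T1; the decomposition is lossless.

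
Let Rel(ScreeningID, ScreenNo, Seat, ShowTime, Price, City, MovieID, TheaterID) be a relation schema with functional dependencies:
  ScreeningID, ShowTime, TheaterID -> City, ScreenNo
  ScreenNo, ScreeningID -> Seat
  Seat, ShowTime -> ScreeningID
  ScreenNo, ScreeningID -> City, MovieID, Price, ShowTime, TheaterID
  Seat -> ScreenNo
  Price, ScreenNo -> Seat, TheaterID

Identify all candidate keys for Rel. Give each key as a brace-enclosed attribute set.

{ScreenNo, ScreeningID} is a candidate key since {ScreenNo, ScreeningID}⁺ = {City, MovieID, Price, ScreenNo, ScreeningID, Seat, ShowTime, TheaterID} covers every attribute.
{ScreeningID, Seat} is a candidate key since {ScreeningID, Seat}⁺ = {City, MovieID, Price, ScreenNo, ScreeningID, Seat, ShowTime, TheaterID} covers every attribute.
{Seat, ShowTime} is a candidate key since {Seat, ShowTime}⁺ = {City, MovieID, Price, ScreenNo, ScreeningID, Seat, ShowTime, TheaterID} covers every attribute.
{Price, ScreenNo, ShowTime} is a candidate key since {Price, ScreenNo, ShowTime}⁺ = {City, MovieID, Price, ScreenNo, ScreeningID, Seat, ShowTime, TheaterID} covers every attribute.
{ScreeningID, ShowTime, TheaterID} is a candidate key since {ScreeningID, ShowTime, TheaterID}⁺ = {City, MovieID, Price, ScreenNo, ScreeningID, Seat, ShowTime, TheaterID} covers every attribute.
No proper subset of any of these is a key, and no other minimal superkey exists.

{Price, ScreenNo, ShowTime}, {ScreenNo, ScreeningID}, {ScreeningID, Seat}, {ScreeningID, ShowTime, TheaterID}, {Seat, ShowTime}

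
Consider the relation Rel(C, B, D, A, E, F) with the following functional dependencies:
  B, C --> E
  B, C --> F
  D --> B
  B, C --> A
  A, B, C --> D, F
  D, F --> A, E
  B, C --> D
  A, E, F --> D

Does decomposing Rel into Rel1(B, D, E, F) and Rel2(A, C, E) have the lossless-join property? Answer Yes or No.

No

Common attributes: {E}; their closure is {E}.
The closure covers neither Rel1 nor Rel2 entirely; the join is not lossless.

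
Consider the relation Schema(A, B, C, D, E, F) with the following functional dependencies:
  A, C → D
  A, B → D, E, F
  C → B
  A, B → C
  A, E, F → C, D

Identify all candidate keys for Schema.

Attributes never on any right-hand side: {A} — every candidate key must contain it.
Closure of {A, B} is {A, B, C, D, E, F}, the whole schema; {A, B} is a candidate key.
Closure of {A, C} is {A, B, C, D, E, F}, the whole schema; {A, C} is a candidate key.
Closure of {A, E, F} is {A, B, C, D, E, F}, the whole schema; {A, E, F} is a candidate key.
No proper subset of any of these is a key, and no other minimal superkey exists.

{A, B}, {A, C}, {A, E, F}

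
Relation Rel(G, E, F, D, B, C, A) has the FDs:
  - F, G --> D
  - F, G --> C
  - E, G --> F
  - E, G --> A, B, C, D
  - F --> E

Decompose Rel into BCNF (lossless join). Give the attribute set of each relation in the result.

Candidate keys of the original relation: {E, G}, {F, G}.
In {A, B, C, D, E, F, G}, {F} is not a superkey ({F}⁺ restricted to this set is {E, F}), so split on F --> E into {E, F} and {A, B, C, D, F, G}.
{E, F} has no BCNF violation.
{A, B, C, D, F, G} has no BCNF violation.

{A, B, C, D, F, G}; {E, F}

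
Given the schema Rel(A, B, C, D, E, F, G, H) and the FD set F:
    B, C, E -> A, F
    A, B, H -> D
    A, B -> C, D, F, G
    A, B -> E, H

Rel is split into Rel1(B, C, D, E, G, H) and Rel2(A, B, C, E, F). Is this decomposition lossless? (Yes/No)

Rel1 ∩ Rel2 = {B, C, E}; its closure under F is {A, B, C, D, E, F, G, H}.
Rel1 is contained in that closure, so Rel1 ∩ Rel2 -> Rel1 holds and the join is lossless.

Yes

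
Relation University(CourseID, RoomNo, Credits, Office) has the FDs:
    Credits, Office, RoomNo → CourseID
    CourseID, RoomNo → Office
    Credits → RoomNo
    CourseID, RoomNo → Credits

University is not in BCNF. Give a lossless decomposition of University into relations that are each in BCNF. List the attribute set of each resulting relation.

{CourseID, Credits, Office}; {Credits, RoomNo}

Candidate keys of the original relation: {CourseID, Credits}, {CourseID, RoomNo}, {Credits, Office}.
{CourseID, Credits, Office, RoomNo}: {Credits} determines {Credits, RoomNo} here but is not a superkey — split on Credits → RoomNo, giving {Credits, RoomNo} and {CourseID, Credits, Office}.
{Credits, RoomNo} has no BCNF violation.
{CourseID, Credits, Office} has no BCNF violation.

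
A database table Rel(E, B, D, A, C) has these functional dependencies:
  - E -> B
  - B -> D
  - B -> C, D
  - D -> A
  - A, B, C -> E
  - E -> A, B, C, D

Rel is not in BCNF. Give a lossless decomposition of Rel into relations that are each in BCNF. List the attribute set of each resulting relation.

{A, D}; {B, C, D, E}

Candidate keys of the original relation: {B}, {E}.
{A, B, C, D, E}: {D} determines {A, D} here but is not a superkey — split on D -> A, giving {A, D} and {B, C, D, E}.
{A, D} is in BCNF.
{B, C, D, E} is in BCNF.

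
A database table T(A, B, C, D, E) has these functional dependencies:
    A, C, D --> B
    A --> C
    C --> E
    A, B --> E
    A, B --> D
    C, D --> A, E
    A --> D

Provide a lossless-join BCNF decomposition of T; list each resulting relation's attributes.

Candidate keys of the original relation: {A}, {C, D}.
Within {A, B, C, D, E}: {C}⁺ ∩ {A, B, C, D, E} = {C, E}, not the whole set, so C --> E violates BCNF; decompose into {C, E} and {A, B, C, D}.
{C, E}: every determinant is a superkey — BCNF.
{A, B, C, D}: every determinant is a superkey — BCNF.

{A, B, C, D}; {C, E}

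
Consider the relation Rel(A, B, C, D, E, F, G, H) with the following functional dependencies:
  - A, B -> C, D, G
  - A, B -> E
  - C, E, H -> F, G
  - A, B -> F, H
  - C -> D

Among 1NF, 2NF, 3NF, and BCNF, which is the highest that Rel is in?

2NF

Candidate key: {A, B}. Prime attributes: {A, B}.
For C, E, H -> F, G we have {C, E, H}⁺ = {C, D, E, F, G, H}; {C, E, H} is not a superkey, so BCNF fails.
C, E, H -> F, G determines the non-prime attributes {F, G} from a non-superkey — 3NF is violated.
No non-prime attribute depends on a proper subset of any candidate key, so 2NF holds.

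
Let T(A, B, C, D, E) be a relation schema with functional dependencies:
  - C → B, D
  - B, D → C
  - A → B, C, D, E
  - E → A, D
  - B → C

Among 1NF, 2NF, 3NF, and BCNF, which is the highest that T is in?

Candidate keys: {A}, {E}. Prime attributes: {A, E}.
For C → B, D we have {C}⁺ = {B, C, D}; {C} is not a superkey, so BCNF fails.
C → B, D has non-prime {B, D} on the right and a non-superkey on the left, so 3NF fails.
All keys have size 1, which rules out partial dependencies — 2NF is satisfied.

2NF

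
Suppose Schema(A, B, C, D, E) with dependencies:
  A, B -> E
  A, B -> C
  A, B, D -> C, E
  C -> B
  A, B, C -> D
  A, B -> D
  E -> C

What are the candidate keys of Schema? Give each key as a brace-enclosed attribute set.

{A, B}, {A, C}, {A, E}

Attributes never on any right-hand side: {A} — every candidate key must contain it.
Closure of {A, B} is {A, B, C, D, E}, the whole schema; {A, B} is a candidate key.
Closure of {A, C} is {A, B, C, D, E}, the whole schema; {A, C} is a candidate key.
Closure of {A, E} is {A, B, C, D, E}, the whole schema; {A, E} is a candidate key.
No proper subset of any of these is a key, and no other minimal superkey exists.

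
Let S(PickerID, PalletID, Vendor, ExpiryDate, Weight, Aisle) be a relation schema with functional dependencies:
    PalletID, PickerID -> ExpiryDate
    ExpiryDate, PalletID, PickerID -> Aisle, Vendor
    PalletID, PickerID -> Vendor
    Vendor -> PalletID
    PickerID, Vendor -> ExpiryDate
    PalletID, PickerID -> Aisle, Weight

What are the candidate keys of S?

{PalletID, PickerID}, {PickerID, Vendor}

Attributes never on any right-hand side: {PickerID} — every candidate key must contain it.
Closure of {PalletID, PickerID} is {Aisle, ExpiryDate, PalletID, PickerID, Vendor, Weight}, the whole schema; {PalletID, PickerID} is a candidate key.
Closure of {PickerID, Vendor} is {Aisle, ExpiryDate, PalletID, PickerID, Vendor, Weight}, the whole schema; {PickerID, Vendor} is a candidate key.
These are minimal and exhaustive — every other superkey contains one of them.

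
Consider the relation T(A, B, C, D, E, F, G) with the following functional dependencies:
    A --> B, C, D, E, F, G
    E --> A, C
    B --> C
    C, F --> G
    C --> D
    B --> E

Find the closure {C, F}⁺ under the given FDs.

Start with {C, F}.
C, F --> G applies; add {G} → now {C, F, G}.
C --> D applies; add {D} → now {C, D, F, G}.
No further FD applies.

{C, D, F, G}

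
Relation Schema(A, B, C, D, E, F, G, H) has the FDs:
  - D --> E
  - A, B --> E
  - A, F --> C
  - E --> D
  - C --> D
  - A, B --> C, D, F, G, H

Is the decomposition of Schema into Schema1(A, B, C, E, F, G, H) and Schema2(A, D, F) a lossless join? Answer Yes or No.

Yes

The shared attributes are {A, F} and {A, F}⁺ = {A, C, D, E, F}.
Schema2 is contained in that closure, so Schema1 ∩ Schema2 --> Schema2 holds and the join is lossless.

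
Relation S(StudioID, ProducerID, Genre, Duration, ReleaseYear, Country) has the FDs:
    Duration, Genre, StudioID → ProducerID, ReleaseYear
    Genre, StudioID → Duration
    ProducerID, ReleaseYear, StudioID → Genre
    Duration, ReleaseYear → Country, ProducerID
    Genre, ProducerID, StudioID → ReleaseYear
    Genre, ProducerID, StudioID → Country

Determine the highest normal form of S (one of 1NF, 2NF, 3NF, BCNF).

1NF

Candidate keys: {Duration, ReleaseYear, StudioID}, {Genre, StudioID}, {ProducerID, ReleaseYear, StudioID}. Prime attributes: {Duration, Genre, ProducerID, ReleaseYear, StudioID}.
Duration, ReleaseYear → Country, ProducerID breaks BCNF: {Duration, ReleaseYear}⁺ = {Country, Duration, ProducerID, ReleaseYear}, so {Duration, ReleaseYear} is not a superkey.
Duration, ReleaseYear → Country, ProducerID determines the non-prime attribute {Country} from a non-superkey — 3NF is violated.
{Duration, ReleaseYear} is a proper subset of the key {Duration, ReleaseYear, StudioID}, and {Duration, ReleaseYear}⁺ contains the non-prime attribute {Country} — a partial dependency, so 2NF is violated.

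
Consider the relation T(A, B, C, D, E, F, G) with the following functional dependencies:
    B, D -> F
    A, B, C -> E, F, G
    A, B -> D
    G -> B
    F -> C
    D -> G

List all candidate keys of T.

{A, B}, {A, D}, {A, G}

Attributes never on any right-hand side: {A} — every candidate key must contain it.
{A, B}⁺ = {A, B, C, D, E, F, G}, which is every attribute, so {A, B} is a candidate key.
{A, D}⁺ = {A, B, C, D, E, F, G}, which is every attribute, so {A, D} is a candidate key.
{A, G}⁺ = {A, B, C, D, E, F, G}, which is every attribute, so {A, G} is a candidate key.
Any other superkey properly contains one of these, so there are no further candidate keys.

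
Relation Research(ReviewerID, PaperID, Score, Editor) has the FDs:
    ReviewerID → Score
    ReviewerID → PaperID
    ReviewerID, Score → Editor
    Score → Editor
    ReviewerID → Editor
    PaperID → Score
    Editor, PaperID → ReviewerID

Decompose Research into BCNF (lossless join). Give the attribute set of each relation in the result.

Candidate keys of the original relation: {PaperID}, {ReviewerID}.
{Editor, PaperID, ReviewerID, Score}: {Score} determines {Editor, Score} here but is not a superkey — split on Score → Editor, giving {Editor, Score} and {PaperID, ReviewerID, Score}.
{Editor, Score} is in BCNF.
{PaperID, ReviewerID, Score} is in BCNF.

{Editor, Score}; {PaperID, ReviewerID, Score}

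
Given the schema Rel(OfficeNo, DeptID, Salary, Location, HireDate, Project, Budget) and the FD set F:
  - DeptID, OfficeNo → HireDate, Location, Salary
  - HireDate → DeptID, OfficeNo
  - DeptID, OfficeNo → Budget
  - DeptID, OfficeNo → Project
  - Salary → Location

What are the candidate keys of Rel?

{HireDate}⁺ = {Budget, DeptID, HireDate, Location, OfficeNo, Project, Salary}, which is every attribute, so {HireDate} is a candidate key.
{DeptID, OfficeNo}⁺ = {Budget, DeptID, HireDate, Location, OfficeNo, Project, Salary}, which is every attribute, so {DeptID, OfficeNo} is a candidate key.
No proper subset of any of these is a key, and no other minimal superkey exists.

{DeptID, OfficeNo}, {HireDate}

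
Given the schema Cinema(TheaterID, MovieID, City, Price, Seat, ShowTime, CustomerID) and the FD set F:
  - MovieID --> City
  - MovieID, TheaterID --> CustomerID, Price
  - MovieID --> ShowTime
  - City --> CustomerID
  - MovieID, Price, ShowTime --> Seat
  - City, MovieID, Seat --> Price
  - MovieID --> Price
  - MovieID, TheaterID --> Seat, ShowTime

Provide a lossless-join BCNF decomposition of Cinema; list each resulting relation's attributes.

Candidate key of the original relation: {MovieID, TheaterID}.
In {City, CustomerID, MovieID, Price, Seat, ShowTime, TheaterID}, {MovieID} is not a superkey ({MovieID}⁺ restricted to this set is {City, CustomerID, MovieID, Price, Seat, ShowTime}), so split on MovieID --> City, CustomerID, Price, Seat, ShowTime into {City, CustomerID, MovieID, Price, Seat, ShowTime} and {MovieID, TheaterID}.
In {City, CustomerID, MovieID, Price, Seat, ShowTime}, {City} is not a superkey ({City}⁺ restricted to this set is {City, CustomerID}), so split on City --> CustomerID into {City, CustomerID} and {City, MovieID, Price, Seat, ShowTime}.
{City, CustomerID} is in BCNF.
{City, MovieID, Price, Seat, ShowTime} is in BCNF.
{MovieID, TheaterID} is in BCNF.

{City, CustomerID}; {City, MovieID, Price, Seat, ShowTime}; {MovieID, TheaterID}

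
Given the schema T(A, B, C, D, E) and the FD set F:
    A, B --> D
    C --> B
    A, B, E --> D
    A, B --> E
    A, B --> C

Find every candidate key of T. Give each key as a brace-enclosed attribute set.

{A} never appears on the right of any FD, so every key must include it.
{A, B} is a candidate key since {A, B}⁺ = {A, B, C, D, E} covers every attribute.
{A, C} is a candidate key since {A, C}⁺ = {A, B, C, D, E} covers every attribute.
These are minimal and exhaustive — every other superkey contains one of them.

{A, B}, {A, C}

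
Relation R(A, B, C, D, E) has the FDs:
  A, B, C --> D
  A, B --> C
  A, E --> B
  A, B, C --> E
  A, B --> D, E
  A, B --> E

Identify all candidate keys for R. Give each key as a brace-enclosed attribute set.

No FD produces {A}, so it must be in every candidate key.
Closure of {A, B} is {A, B, C, D, E}, the whole schema; {A, B} is a candidate key.
Closure of {A, E} is {A, B, C, D, E}, the whole schema; {A, E} is a candidate key.
Any other superkey properly contains one of these, so there are no further candidate keys.

{A, B}, {A, E}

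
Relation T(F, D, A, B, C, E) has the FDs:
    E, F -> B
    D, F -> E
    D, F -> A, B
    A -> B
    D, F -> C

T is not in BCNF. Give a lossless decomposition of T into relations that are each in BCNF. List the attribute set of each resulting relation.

{A, C, D, E, F}; {B, E, F}

Candidate key of the original relation: {D, F}.
In {A, B, C, D, E, F}, {E, F} is not a superkey ({E, F}⁺ restricted to this set is {B, E, F}), so split on E, F -> B into {B, E, F} and {A, C, D, E, F}.
{B, E, F} is in BCNF.
{A, C, D, E, F} is in BCNF.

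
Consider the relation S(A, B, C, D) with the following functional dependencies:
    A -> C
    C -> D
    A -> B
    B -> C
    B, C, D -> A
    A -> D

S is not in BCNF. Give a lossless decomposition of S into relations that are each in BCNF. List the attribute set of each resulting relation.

{A, B, C}; {C, D}

Candidate keys of the original relation: {A}, {B}.
{A, B, C, D}: {C} determines {C, D} here but is not a superkey — split on C -> D, giving {C, D} and {A, B, C}.
{C, D} has no BCNF violation.
{A, B, C} has no BCNF violation.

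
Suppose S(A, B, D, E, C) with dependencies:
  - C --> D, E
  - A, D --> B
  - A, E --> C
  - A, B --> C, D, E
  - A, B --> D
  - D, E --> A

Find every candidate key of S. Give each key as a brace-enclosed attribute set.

{C}⁺ = {A, B, C, D, E}, which is every attribute, so {C} is a candidate key.
{A, B}⁺ = {A, B, C, D, E}, which is every attribute, so {A, B} is a candidate key.
{A, D}⁺ = {A, B, C, D, E}, which is every attribute, so {A, D} is a candidate key.
{A, E}⁺ = {A, B, C, D, E}, which is every attribute, so {A, E} is a candidate key.
{D, E}⁺ = {A, B, C, D, E}, which is every attribute, so {D, E} is a candidate key.
No proper subset of any of these is a key, and no other minimal superkey exists.

{A, B}, {A, D}, {A, E}, {C}, {D, E}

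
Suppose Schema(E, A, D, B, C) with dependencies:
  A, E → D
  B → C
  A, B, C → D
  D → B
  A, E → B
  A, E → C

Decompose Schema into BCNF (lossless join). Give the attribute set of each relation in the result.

{A, D, E}; {B, C}; {B, D}

Candidate key of the original relation: {A, E}.
{A, B, C, D, E}: {B} determines {B, C} here but is not a superkey — split on B → C, giving {B, C} and {A, B, D, E}.
{B, C} has no BCNF violation.
{A, B, D, E}: {D} determines {B, D} here but is not a superkey — split on D → B, giving {B, D} and {A, D, E}.
{B, D} has no BCNF violation.
{A, D, E} has no BCNF violation.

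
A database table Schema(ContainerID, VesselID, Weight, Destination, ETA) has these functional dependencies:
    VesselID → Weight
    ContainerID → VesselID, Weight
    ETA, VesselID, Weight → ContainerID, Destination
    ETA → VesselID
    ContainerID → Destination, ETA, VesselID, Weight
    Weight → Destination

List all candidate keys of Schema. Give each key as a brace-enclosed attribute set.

{ContainerID}⁺ = {ContainerID, Destination, ETA, VesselID, Weight} — all of the relation — so {ContainerID} is a candidate key.
{ETA}⁺ = {ContainerID, Destination, ETA, VesselID, Weight} — all of the relation — so {ETA} is a candidate key.
No proper subset of any of these is a key, and no other minimal superkey exists.

{ContainerID}, {ETA}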